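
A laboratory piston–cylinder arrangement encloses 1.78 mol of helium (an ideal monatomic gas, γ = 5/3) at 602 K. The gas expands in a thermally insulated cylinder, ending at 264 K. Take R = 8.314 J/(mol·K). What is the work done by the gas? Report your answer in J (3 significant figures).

Adiabatic ⇒ Q = 0, so W_by = −ΔU = nCᵥ(T₁ − T₂).
Cᵥ = 3R/2 = 12.47 J/(mol·K).
W = (1.78)(12.47)(602 − 264) = 7503 J.

W ≈ 7500 J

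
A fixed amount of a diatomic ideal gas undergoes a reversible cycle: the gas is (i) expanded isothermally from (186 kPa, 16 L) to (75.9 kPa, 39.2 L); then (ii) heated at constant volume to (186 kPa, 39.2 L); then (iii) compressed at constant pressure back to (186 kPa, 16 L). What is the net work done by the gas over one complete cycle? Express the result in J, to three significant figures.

W_net ≈ -1650 J

Leg (i): W = PᵢVᵢ ln(V_f/Vᵢ) = (2976) ln(39.2/16) = 2667 J.
Leg (ii): W = 0.
Leg (iii): W = PΔV = (186)(16 − 39.2) = -4315 J.
W_net = 2667 − 4315 = -1648 J.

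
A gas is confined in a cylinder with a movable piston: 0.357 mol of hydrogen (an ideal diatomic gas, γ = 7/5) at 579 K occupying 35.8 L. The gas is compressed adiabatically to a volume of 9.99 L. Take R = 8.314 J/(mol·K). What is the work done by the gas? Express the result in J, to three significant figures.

Adiabatic: TV^(γ−1) = const with γ = 7/5.
T₂ = T₁ (V₁/V₂)^(γ−1) = 579 × (35.8/9.99)^0.4 = 579 × 1.666 = 964.7 K.
W_by = nCᵥ(T₁ − T₂) = (0.357)(20.79)(579 − 964.7) = -2862 J.

W ≈ -2860 J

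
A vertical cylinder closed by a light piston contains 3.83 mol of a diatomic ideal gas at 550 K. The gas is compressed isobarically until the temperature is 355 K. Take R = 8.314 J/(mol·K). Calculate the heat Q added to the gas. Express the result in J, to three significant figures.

Q ≈ -21700 J

Isobaric: W = nRΔT = (3.83)(8.314)(-195) = -6209 J.
ΔU = nCᵥΔT with Cᵥ = 5R/2: ΔU = (3.83)(20.79)(-195) = -15523 J.
Q = ΔU + W = -15523 − 6209 = -21733 J.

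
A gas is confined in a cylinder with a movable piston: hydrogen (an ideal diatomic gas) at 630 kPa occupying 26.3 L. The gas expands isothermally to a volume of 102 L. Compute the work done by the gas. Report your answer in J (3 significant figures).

Isothermal: W = nRT ln(V₂/V₁) = P₁V₁ ln(V₂/V₁).
P₁V₁ = (630 kPa)(26.3 L) = 16569 J.
W = 16569 × ln(102/26.3) = 16569 × 1.355
W_by_gas = 22458 J.

W ≈ 22500 J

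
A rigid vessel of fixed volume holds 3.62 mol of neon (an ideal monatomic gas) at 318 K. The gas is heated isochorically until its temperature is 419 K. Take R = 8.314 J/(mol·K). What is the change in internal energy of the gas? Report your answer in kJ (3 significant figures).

Constant volume ⇒ W = 0, so Q = ΔU = nCᵥΔT with Cᵥ = 3R/2 = 12.47 J/(mol·K).
ΔU = (3.62)(12.47)(419 − 318) = 4560 J.

ΔU ≈ 4.56 kJ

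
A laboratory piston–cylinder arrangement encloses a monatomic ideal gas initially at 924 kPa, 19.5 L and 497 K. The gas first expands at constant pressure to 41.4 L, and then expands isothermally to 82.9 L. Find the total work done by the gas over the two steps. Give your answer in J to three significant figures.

W_total ≈ 46800 J

Step 1 (isobaric): W = PΔV = (924 kPa)(41.4 − 19.5 L) = 20236 J.
After step 1: P = 924 kPa, V = 41.4 L, T = 1055 K.
Step 2 (isothermal): W = P₁V₁ ln(V₂/V₁) = (38254) ln(82.9/41.4) = 26562 J.
W_total = 20236 + 26562 = 46797 J.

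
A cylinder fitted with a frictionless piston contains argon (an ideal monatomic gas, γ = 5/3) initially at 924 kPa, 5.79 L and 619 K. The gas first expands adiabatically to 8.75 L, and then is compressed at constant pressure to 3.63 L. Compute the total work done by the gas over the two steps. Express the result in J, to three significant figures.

W_total ≈ -446 J

Step 1 (adiabatic): W = (P₁V₁ − P₂V₂)/(γ−1) = (5350 − 4063)/0.667 = 1931 J.
After step 1: P = 464.3 kPa, V = 8.75 L, T = 470 K.
Step 2 (isobaric): W = PΔV = (464.3 kPa)(3.63 − 8.75 L) = -2377 J.
W_total = 1931 − 2377 = -446 J.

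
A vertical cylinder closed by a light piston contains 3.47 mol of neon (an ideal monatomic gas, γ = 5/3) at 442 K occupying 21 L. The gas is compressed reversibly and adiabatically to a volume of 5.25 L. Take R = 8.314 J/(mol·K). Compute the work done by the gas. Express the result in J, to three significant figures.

Adiabatic: TV^(γ−1) = const with γ = 5/3.
T₂ = T₁ (V₁/V₂)^(γ−1) = 442 × (21/5.25)^0.667 = 442 × 2.52 = 1114 K.
W_by = nCᵥ(T₁ − T₂) = (3.47)(12.47)(442 − 1114) = -29070 J.

W ≈ -29100 J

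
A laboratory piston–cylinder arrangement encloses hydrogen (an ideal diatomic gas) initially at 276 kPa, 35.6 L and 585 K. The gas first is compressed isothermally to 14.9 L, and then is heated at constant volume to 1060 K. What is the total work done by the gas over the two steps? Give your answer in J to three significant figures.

Step 1 (isothermal): W = P₁V₁ ln(V₂/V₁) = (9826) ln(14.9/35.6) = -8558 J.
Step 2 (isochoric): W = 0 (constant volume).
W_total = -8558 + 0 = -8558 J.

W_total ≈ -8560 J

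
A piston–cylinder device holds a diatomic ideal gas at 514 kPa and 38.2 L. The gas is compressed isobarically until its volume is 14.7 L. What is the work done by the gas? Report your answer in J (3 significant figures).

W ≈ -12100 J

Isobaric: W = P ΔV.
W = (514 kPa)(14.7 − 38.2 L) = (514)(-23.5) = -12079 J.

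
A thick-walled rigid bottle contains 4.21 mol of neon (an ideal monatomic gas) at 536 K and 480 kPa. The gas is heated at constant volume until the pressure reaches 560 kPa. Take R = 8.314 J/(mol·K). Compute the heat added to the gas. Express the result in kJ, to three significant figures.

Constant volume ⇒ W = 0, so Q = ΔU = nCᵥΔT with Cᵥ = 3R/2 = 12.47 J/(mol·K).
At constant V, T₂/T₁ = P₂/P₁ ⇒ ΔT = T₁(P₂/P₁ − 1) = 536·(560/480 − 1) = 89.33 K.
ΔU = (4.21)(12.47)(89.33) = 4690 J.

Q ≈ 4.69 kJ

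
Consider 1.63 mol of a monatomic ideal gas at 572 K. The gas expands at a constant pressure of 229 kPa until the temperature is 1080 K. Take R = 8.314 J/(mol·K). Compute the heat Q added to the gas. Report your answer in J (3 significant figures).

Q ≈ 17200 J

Isobaric: W = nRΔT = (1.63)(8.314)(508) = 6884 J.
ΔU = nCᵥΔT with Cᵥ = 3R/2: ΔU = (1.63)(12.47)(508) = 10326 J.
Q = ΔU + W = 10326 + 6884 = 17211 J.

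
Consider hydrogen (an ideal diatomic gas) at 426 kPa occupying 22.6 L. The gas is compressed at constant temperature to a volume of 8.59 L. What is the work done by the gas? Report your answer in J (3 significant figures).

W ≈ -9310 J

Isothermal: W = nRT ln(V₂/V₁) = P₁V₁ ln(V₂/V₁).
P₁V₁ = (426 kPa)(22.6 L) = 9628 J.
W = 9628 × ln(8.59/22.6) = 9628 × -0.9674
W_by_gas = -9313 J.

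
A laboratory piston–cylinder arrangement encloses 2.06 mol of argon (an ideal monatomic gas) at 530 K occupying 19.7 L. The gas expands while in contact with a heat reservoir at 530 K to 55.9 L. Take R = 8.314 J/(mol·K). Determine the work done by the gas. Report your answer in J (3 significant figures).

Isothermal: W = nRT ln(V₂/V₁).
W = (2.06)(8.314)(530) × ln(55.9/19.7)
  = 9077 × 1.043
W_by_gas = 9467 J.

W ≈ 9470 J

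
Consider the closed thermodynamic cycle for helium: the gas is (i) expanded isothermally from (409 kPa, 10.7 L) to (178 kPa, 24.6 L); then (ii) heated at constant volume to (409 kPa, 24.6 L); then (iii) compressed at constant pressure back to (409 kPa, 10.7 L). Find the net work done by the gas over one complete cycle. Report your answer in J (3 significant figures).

W_net ≈ -2040 J

Leg (i): W = PᵢVᵢ ln(V_f/Vᵢ) = (4376) ln(24.6/10.7) = 3643 J.
Leg (ii): W = 0.
Leg (iii): W = PΔV = (409)(10.7 − 24.6) = -5685 J.
W_net = 3643 − 5685 = -2042 J.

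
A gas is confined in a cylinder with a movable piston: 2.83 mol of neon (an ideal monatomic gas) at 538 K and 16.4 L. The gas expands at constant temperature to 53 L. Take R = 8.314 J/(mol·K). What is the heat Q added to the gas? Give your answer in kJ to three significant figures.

Q ≈ 14.8 kJ

Isothermal ⇒ ΔU = 0, so Q = W = nRT ln(V₂/V₁).
Q = (2.83)(8.314)(538) ln(53/16.4) = 12658 × 1.173 = 14848 J.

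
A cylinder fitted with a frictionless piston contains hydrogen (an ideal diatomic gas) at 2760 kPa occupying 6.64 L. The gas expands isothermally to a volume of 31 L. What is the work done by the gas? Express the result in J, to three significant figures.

Isothermal: W = nRT ln(V₂/V₁) = P₁V₁ ln(V₂/V₁).
P₁V₁ = (2760 kPa)(6.64 L) = 18326 J.
W = 18326 × ln(31/6.64) = 18326 × 1.541
W_by_gas = 28239 J.

W ≈ 28200 J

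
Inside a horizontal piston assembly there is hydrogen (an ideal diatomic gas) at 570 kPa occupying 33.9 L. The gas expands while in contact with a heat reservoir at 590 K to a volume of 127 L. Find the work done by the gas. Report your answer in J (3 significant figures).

Isothermal: W = nRT ln(V₂/V₁) = P₁V₁ ln(V₂/V₁).
P₁V₁ = (570 kPa)(33.9 L) = 19323 J.
W = 19323 × ln(127/33.9) = 19323 × 1.321
W_by_gas = 25521 J.

W ≈ 25500 J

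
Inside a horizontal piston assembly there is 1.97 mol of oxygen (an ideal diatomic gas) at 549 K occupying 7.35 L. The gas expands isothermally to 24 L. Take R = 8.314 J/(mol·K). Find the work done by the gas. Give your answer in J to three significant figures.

Isothermal: W = nRT ln(V₂/V₁).
W = (1.97)(8.314)(549) × ln(24/7.35)
  = 8992 × 1.183
W_by_gas = 10641 J.

W ≈ 10600 J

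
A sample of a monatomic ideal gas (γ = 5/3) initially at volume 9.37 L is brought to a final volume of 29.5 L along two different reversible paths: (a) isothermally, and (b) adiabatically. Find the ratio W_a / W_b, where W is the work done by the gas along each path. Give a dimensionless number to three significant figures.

W_a / W_b ≈ 1.43

Path (a) isothermal: W = P₁V₁ ln(V₂/V₁) → W_a/(P₁V₁) = 1.147.
Path (b) adiabatic: W = P₁V₁(1 − (V₁/V₂)^(γ−1))/(γ−1) → W_b/(P₁V₁) = 0.8017.
W_a / W_b = 1.147 / 0.8017 = 1.431.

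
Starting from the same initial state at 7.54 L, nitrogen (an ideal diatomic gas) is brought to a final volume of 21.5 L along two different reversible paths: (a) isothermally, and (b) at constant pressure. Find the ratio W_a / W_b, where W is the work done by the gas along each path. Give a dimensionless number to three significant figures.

W_a / W_b ≈ 0.566

Path (a) isothermal: W = P₁V₁ ln(V₂/V₁) → W_a/(P₁V₁) = 1.048.
Path (b) isobaric: W = P₁(V₂ − V₁) → W_b/(P₁V₁) = 1.851.
W_a / W_b = 1.048 / 1.851 = 0.5659.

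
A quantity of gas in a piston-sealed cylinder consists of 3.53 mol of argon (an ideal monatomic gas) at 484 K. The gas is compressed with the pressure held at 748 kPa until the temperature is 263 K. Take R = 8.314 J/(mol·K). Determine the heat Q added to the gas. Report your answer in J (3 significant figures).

Q ≈ -16200 J

Isobaric: W = nRΔT = (3.53)(8.314)(-221) = -6486 J.
ΔU = nCᵥΔT with Cᵥ = 3R/2: ΔU = (3.53)(12.47)(-221) = -9729 J.
Q = ΔU + W = -9729 − 6486 = -16215 J.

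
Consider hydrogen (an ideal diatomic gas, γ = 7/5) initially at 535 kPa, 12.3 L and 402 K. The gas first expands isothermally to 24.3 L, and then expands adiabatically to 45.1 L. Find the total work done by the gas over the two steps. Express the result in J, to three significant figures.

W_total ≈ 8090 J

Step 1 (isothermal): W = P₁V₁ ln(V₂/V₁) = (6580) ln(24.3/12.3) = 4481 J.
After step 1: P = 270.8 kPa, V = 24.3 L, T = 402 K.
Step 2 (adiabatic): W = (P₁V₁ − P₂V₂)/(γ−1) = (6581 − 5138)/0.4 = 3605 J.
W_total = 4481 + 3605 = 8086 J.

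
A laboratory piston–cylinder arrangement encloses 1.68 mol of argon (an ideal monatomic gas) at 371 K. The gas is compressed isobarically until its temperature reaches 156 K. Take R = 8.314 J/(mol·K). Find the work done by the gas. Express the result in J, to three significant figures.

W ≈ -3000 J

Isobaric: W = P ΔV = nR ΔT.
W = (1.68)(8.314)(156 − 371) = -3003 J.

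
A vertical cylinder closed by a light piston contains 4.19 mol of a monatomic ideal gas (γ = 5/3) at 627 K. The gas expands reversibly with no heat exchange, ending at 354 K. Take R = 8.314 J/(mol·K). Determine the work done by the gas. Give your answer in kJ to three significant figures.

W ≈ 14.3 kJ

Adiabatic ⇒ Q = 0, so W_by = −ΔU = nCᵥ(T₁ − T₂).
Cᵥ = 3R/2 = 12.47 J/(mol·K).
W = (4.19)(12.47)(627 − 354) = 14265 J.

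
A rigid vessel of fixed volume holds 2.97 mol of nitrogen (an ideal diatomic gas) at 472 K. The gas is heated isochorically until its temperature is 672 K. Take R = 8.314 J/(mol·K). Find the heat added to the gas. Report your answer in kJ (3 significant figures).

Constant volume ⇒ W = 0, so Q = ΔU = nCᵥΔT with Cᵥ = 5R/2 = 20.79 J/(mol·K).
ΔU = (2.97)(20.79)(672 − 472) = 12346 J.

Q ≈ 12.3 kJ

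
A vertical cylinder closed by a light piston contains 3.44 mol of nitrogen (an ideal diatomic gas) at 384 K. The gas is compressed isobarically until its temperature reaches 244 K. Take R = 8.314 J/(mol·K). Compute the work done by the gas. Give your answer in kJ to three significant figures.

W ≈ -4.00 kJ

Isobaric: W = P ΔV = nR ΔT.
W = (3.44)(8.314)(244 − 384) = -4004 J.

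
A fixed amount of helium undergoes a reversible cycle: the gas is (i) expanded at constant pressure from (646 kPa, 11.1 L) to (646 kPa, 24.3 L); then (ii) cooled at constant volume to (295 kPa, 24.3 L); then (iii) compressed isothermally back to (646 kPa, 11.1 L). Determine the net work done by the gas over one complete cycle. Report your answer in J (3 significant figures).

W_net ≈ 2910 J

Leg (i): W = PΔV = (646)(24.3 − 11.1) = 8527 J.
Leg (ii): W = 0.
Leg (iii): W = PᵢVᵢ ln(V_f/Vᵢ) = (7168) ln(11.1/24.3) = -5617 J.
W_net = 8527 − 5617 = 2910 J.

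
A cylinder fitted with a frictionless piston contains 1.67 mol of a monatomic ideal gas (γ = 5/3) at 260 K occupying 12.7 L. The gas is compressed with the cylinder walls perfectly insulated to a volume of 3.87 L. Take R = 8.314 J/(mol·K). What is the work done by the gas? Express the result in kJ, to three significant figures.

W ≈ -6.54 kJ

Adiabatic: TV^(γ−1) = const with γ = 5/3.
T₂ = T₁ (V₁/V₂)^(γ−1) = 260 × (12.7/3.87)^0.667 = 260 × 2.208 = 574.2 K.
W_by = nCᵥ(T₁ − T₂) = (1.67)(12.47)(260 − 574.2) = -6543 J.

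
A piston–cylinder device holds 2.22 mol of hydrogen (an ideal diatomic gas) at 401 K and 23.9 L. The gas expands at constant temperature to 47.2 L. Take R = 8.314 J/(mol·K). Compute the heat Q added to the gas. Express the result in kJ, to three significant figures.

Q ≈ 5.04 kJ

Isothermal ⇒ ΔU = 0, so Q = W = nRT ln(V₂/V₁).
Q = (2.22)(8.314)(401) ln(47.2/23.9) = 7401 × 0.6805 = 5037 J.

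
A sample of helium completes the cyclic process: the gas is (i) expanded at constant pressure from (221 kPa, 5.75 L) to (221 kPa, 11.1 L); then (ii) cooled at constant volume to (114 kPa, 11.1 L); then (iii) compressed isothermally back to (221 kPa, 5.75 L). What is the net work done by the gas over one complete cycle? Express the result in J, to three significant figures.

Leg (i): W = PΔV = (221)(11.1 − 5.75) = 1182 J.
Leg (ii): W = 0.
Leg (iii): W = PᵢVᵢ ln(V_f/Vᵢ) = (1265) ln(5.75/11.1) = -832.3 J.
W_net = 1182 − 832.3 = 350 J.

W_net ≈ 350 J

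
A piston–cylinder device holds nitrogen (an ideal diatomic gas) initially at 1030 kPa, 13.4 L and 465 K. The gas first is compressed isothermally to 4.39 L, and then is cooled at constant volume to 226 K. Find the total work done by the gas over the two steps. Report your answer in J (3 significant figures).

Step 1 (isothermal): W = P₁V₁ ln(V₂/V₁) = (13802) ln(4.39/13.4) = -15402 J.
Step 2 (isochoric): W = 0 (constant volume).
W_total = -15402 + 0 = -15402 J.

W_total ≈ -15400 J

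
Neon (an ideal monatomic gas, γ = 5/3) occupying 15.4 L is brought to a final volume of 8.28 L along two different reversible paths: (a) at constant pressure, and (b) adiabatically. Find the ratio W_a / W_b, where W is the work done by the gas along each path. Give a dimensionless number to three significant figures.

W_a / W_b ≈ 0.602

Path (a) isobaric: W = P₁(V₂ − V₁) → W_a/(P₁V₁) = -0.4623.
Path (b) adiabatic: W = P₁V₁(1 − (V₁/V₂)^(γ−1))/(γ−1) → W_b/(P₁V₁) = -0.7686.
W_a / W_b = -0.4623 / -0.7686 = 0.6016.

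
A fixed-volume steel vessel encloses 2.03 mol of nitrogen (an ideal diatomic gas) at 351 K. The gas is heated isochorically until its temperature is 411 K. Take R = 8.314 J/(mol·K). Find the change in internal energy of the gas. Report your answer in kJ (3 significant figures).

ΔU ≈ 2.53 kJ

Constant volume ⇒ W = 0, so Q = ΔU = nCᵥΔT with Cᵥ = 5R/2 = 20.79 J/(mol·K).
ΔU = (2.03)(20.79)(411 − 351) = 2532 J.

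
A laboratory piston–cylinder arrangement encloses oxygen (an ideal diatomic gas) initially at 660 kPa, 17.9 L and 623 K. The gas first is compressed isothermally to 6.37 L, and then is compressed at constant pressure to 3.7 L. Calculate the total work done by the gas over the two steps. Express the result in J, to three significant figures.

Step 1 (isothermal): W = P₁V₁ ln(V₂/V₁) = (11814) ln(6.37/17.9) = -12206 J.
After step 1: P = 1855 kPa, V = 6.37 L, T = 623 K.
Step 2 (isobaric): W = PΔV = (1855 kPa)(3.7 − 6.37 L) = -4952 J.
W_total = -12206 − 4952 = -17158 J.

W_total ≈ -17200 J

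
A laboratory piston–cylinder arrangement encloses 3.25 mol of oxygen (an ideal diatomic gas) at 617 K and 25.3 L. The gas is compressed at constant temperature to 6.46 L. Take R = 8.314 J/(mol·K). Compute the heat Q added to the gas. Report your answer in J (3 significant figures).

Q ≈ -22800 J

Isothermal ⇒ ΔU = 0, so Q = W = nRT ln(V₂/V₁).
Q = (3.25)(8.314)(617) ln(6.46/25.3) = 16672 × -1.365 = -22760 J.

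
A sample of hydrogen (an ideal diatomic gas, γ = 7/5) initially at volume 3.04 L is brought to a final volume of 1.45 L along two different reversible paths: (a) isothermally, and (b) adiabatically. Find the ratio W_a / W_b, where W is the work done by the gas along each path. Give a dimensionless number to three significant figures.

Path (a) isothermal: W = P₁V₁ ln(V₂/V₁) → W_a/(P₁V₁) = -0.7403.
Path (b) adiabatic: W = P₁V₁(1 − (V₁/V₂)^(γ−1))/(γ−1) → W_b/(P₁V₁) = -0.8616.
W_a / W_b = -0.7403 / -0.8616 = 0.8592.

W_a / W_b ≈ 0.859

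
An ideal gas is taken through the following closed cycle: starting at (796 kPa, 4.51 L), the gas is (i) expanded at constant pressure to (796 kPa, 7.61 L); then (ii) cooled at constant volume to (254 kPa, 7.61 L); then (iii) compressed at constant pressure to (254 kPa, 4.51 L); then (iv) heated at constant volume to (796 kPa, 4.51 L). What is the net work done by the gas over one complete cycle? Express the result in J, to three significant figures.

W_net ≈ 1680 J

Constant-volume legs do no work.
W(i) = (796)(7.61 − 4.51) = 2468 J; W(iii) = (254)(4.51 − 7.61) = -787.4 J.
W_net = 2468 − 787.4 = 1680 J (the clockwise enclosed area).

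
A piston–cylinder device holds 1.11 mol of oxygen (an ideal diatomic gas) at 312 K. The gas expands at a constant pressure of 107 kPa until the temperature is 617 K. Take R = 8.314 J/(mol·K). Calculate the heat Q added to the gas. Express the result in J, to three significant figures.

Isobaric: W = nRΔT = (1.11)(8.314)(305) = 2815 J.
ΔU = nCᵥΔT with Cᵥ = 5R/2: ΔU = (1.11)(20.79)(305) = 7037 J.
Q = ΔU + W = 7037 + 2815 = 9851 J.

Q ≈ 9850 J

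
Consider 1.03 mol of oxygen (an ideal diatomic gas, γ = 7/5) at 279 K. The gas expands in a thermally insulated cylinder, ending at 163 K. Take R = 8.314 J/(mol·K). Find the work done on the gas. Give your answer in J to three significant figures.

Adiabatic ⇒ Q = 0, so W_by = −ΔU = nCᵥ(T₁ − T₂).
Cᵥ = 5R/2 = 20.79 J/(mol·K).
W = (1.03)(20.79)(279 − 163) = 2483 J.
Work on gas = −W_by = -2483 J.

W ≈ -2480 J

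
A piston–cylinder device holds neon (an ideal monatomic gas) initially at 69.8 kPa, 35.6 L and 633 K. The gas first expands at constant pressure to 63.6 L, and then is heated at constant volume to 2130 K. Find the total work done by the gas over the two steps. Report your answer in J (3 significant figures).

W_total ≈ 1950 J

Step 1 (isobaric): W = PΔV = (69.8 kPa)(63.6 − 35.6 L) = 1954 J.
Step 2 (isochoric): W = 0 (constant volume).
W_total = 1954 + 0 = 1954 J.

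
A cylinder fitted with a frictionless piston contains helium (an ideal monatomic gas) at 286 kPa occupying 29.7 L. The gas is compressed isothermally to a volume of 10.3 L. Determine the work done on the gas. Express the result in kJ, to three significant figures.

W ≈ 9.00 kJ

Isothermal: W = nRT ln(V₂/V₁) = P₁V₁ ln(V₂/V₁).
P₁V₁ = (286 kPa)(29.7 L) = 8494 J.
W = 8494 × ln(10.3/29.7) = 8494 × -1.059
W_by_gas = -8995 J; work on gas = −W_by = 8995 J.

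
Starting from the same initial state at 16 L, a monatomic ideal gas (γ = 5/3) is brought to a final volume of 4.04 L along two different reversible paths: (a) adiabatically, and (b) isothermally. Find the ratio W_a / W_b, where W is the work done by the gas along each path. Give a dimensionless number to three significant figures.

Path (a) adiabatic: W = P₁V₁(1 − (V₁/V₂)^(γ−1))/(γ−1) → W_a/(P₁V₁) = -2.255.
Path (b) isothermal: W = P₁V₁ ln(V₂/V₁) → W_b/(P₁V₁) = -1.376.
W_a / W_b = -2.255 / -1.376 = 1.638.

W_a / W_b ≈ 1.64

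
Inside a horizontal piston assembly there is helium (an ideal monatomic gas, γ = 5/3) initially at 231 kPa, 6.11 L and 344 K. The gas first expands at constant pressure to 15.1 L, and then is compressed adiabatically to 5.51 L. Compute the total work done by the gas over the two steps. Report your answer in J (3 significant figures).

Step 1 (isobaric): W = PΔV = (231 kPa)(15.1 − 6.11 L) = 2077 J.
After step 1: P = 231 kPa, V = 15.1 L, T = 850.1 K.
Step 2 (adiabatic): W = (P₁V₁ − P₂V₂)/(γ−1) = (3488 − 6831)/0.667 = -5014 J.
W_total = 2077 − 5014 = -2937 J.

W_total ≈ -2940 J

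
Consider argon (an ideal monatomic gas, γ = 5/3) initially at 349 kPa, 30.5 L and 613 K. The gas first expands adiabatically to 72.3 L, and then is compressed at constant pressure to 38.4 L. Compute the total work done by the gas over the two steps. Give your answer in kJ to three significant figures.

Step 1 (adiabatic): W = (P₁V₁ − P₂V₂)/(γ−1) = (10644 − 5987)/0.667 = 6986 J.
After step 1: P = 82.81 kPa, V = 72.3 L, T = 344.8 K.
Step 2 (isobaric): W = PΔV = (82.81 kPa)(38.4 − 72.3 L) = -2807 J.
W_total = 6986 − 2807 = 4178 J.

W_total ≈ 4.18 kJ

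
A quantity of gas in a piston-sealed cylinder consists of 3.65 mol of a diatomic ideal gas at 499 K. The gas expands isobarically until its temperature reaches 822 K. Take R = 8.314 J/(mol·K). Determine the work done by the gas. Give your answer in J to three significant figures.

Isobaric: W = P ΔV = nR ΔT.
W = (3.65)(8.314)(822 − 499) = 9802 J.

W ≈ 9800 J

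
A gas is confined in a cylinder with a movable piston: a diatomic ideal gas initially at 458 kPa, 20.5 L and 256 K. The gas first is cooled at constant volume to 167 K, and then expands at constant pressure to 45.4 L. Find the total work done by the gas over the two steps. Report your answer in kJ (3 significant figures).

Step 1 (isochoric): W = 0 (constant volume).
After step 1: P = 298.8 kPa (V unchanged).
Step 2 (isobaric): W = PΔV = (298.8 kPa)(45.4 − 20.5 L) = 7439 J.
W_total = 0 + 7439 = 7439 J.

W_total ≈ 7.44 kJ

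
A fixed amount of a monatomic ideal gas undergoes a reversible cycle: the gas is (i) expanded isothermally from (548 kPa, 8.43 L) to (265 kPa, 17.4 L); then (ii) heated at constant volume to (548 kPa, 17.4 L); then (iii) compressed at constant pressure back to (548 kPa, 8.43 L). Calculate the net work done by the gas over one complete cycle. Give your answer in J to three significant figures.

Leg (i): W = PᵢVᵢ ln(V_f/Vᵢ) = (4620) ln(17.4/8.43) = 3348 J.
Leg (ii): W = 0.
Leg (iii): W = PΔV = (548)(8.43 − 17.4) = -4916 J.
W_net = 3348 − 4916 = -1568 J.

W_net ≈ -1570 J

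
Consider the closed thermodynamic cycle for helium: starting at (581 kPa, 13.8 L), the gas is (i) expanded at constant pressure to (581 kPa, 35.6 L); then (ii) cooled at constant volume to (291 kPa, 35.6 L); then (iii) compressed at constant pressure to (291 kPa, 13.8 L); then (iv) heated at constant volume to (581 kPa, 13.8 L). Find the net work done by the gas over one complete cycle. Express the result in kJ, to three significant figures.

W_net ≈ 6.32 kJ

Constant-volume legs do no work.
W(i) = (581)(35.6 − 13.8) = 12666 J; W(iii) = (291)(13.8 − 35.6) = -6344 J.
W_net = 12666 − 6344 = 6322 J (the clockwise enclosed area).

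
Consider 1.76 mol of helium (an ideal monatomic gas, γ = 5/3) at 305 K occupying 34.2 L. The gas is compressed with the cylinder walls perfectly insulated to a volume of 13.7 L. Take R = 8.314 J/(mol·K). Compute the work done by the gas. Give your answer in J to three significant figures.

Adiabatic: TV^(γ−1) = const with γ = 5/3.
T₂ = T₁ (V₁/V₂)^(γ−1) = 305 × (34.2/13.7)^0.667 = 305 × 1.84 = 561.3 K.
W_by = nCᵥ(T₁ − T₂) = (1.76)(12.47)(305 − 561.3) = -5625 J.

W ≈ -5620 J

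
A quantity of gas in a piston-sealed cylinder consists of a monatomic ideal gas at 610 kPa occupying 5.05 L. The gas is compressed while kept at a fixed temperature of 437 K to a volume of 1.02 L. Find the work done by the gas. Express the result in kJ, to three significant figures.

W ≈ -4.93 kJ

Isothermal: W = nRT ln(V₂/V₁) = P₁V₁ ln(V₂/V₁).
P₁V₁ = (610 kPa)(5.05 L) = 3080 J.
W = 3080 × ln(1.02/5.05) = 3080 × -1.6
W_by_gas = -4928 J.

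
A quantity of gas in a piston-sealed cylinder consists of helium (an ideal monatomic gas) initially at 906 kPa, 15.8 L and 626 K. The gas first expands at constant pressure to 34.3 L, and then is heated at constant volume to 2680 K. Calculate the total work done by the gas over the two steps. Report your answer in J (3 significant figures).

W_total ≈ 16800 J

Step 1 (isobaric): W = PΔV = (906 kPa)(34.3 − 15.8 L) = 16761 J.
Step 2 (isochoric): W = 0 (constant volume).
W_total = 16761 + 0 = 16761 J.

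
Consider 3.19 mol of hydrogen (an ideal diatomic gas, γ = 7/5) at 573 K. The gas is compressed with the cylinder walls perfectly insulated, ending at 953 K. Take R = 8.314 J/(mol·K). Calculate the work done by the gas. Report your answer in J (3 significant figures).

Adiabatic ⇒ Q = 0, so W_by = −ΔU = nCᵥ(T₁ − T₂).
Cᵥ = 5R/2 = 20.79 J/(mol·K).
W = (3.19)(20.79)(573 − 953) = -25196 J.

W ≈ -25200 J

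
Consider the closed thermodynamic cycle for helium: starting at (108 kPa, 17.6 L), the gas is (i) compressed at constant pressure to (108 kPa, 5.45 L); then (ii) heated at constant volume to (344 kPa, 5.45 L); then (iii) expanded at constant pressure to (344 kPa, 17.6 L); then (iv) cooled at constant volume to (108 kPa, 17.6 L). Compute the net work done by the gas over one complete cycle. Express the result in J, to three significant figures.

Constant-volume legs do no work.
W(i) = (108)(5.45 − 17.6) = -1312 J; W(iii) = (344)(17.6 − 5.45) = 4180 J.
W_net = -1312 + 4180 = 2867 J (the clockwise enclosed area).

W_net ≈ 2870 J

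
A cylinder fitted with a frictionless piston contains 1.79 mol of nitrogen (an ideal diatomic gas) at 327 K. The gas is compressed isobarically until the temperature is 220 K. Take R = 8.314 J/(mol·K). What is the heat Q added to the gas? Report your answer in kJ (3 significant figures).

Q ≈ -5.57 kJ

Isobaric: W = nRΔT = (1.79)(8.314)(-107) = -1592 J.
ΔU = nCᵥΔT with Cᵥ = 5R/2: ΔU = (1.79)(20.79)(-107) = -3981 J.
Q = ΔU + W = -3981 − 1592 = -5573 J.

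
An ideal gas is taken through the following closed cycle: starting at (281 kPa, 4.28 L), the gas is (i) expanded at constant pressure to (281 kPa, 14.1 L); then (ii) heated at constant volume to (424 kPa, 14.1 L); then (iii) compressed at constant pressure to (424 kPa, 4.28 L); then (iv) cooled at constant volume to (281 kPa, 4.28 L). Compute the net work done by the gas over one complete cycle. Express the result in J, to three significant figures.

W_net ≈ -1400 J

Constant-volume legs do no work.
W(i) = (281)(14.1 − 4.28) = 2759 J; W(iii) = (424)(4.28 − 14.1) = -4164 J.
W_net = 2759 − 4164 = -1404 J (the counter-clockwise enclosed area).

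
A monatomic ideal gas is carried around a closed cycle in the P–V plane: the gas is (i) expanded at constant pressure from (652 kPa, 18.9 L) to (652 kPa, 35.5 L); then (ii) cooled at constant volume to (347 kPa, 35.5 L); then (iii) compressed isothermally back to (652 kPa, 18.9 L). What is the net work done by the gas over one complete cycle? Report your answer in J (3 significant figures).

Leg (i): W = PΔV = (652)(35.5 − 18.9) = 10823 J.
Leg (ii): W = 0.
Leg (iii): W = PᵢVᵢ ln(V_f/Vᵢ) = (12318) ln(18.9/35.5) = -7765 J.
W_net = 10823 − 7765 = 3058 J.

W_net ≈ 3060 J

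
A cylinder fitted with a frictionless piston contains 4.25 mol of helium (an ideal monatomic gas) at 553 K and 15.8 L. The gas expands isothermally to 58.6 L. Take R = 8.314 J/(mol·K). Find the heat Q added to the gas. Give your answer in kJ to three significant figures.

Isothermal ⇒ ΔU = 0, so Q = W = nRT ln(V₂/V₁).
Q = (4.25)(8.314)(553) ln(58.6/15.8) = 19540 × 1.311 = 25612 J.

Q ≈ 25.6 kJ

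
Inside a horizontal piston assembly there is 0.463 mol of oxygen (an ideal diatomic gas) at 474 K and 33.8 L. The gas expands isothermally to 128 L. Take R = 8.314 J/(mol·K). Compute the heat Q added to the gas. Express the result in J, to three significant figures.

Isothermal ⇒ ΔU = 0, so Q = W = nRT ln(V₂/V₁).
Q = (0.463)(8.314)(474) ln(128/33.8) = 1825 × 1.332 = 2430 J.

Q ≈ 2430 J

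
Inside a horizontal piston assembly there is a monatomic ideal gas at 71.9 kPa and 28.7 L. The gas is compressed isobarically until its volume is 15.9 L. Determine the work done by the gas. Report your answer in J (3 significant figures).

W ≈ -920 J

Isobaric: W = P ΔV.
W = (71.9 kPa)(15.9 − 28.7 L) = (71.9)(-12.8) = -920.3 J.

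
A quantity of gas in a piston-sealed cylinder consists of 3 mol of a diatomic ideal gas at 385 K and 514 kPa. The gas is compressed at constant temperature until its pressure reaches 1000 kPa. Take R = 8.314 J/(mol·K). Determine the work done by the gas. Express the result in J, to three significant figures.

W ≈ -6390 J

Isothermal process: W = nRT ln(V₂/V₁) = nRT ln(P₁/P₂).
W = (3)(8.314)(385) × ln(514/1000)
  = 9603 × ln(0.514) = 9603 × -0.6655
W_by_gas = -6391 J.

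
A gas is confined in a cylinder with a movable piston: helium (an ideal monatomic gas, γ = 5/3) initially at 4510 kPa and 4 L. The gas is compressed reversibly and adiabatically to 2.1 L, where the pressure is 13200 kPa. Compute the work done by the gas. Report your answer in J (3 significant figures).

W ≈ -14500 J

Adiabatic: W = (P₁V₁ − P₂V₂)/(γ − 1) with γ = 5/3.
P₁V₁ = 18040 J, P₂V₂ = 27720 J.
W = (18040 − 27720) / 0.6667 = -14520 J.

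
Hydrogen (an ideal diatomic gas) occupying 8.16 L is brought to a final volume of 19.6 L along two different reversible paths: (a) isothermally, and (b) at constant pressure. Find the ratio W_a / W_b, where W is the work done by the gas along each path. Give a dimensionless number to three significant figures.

W_a / W_b ≈ 0.625

Path (a) isothermal: W = P₁V₁ ln(V₂/V₁) → W_a/(P₁V₁) = 0.8763.
Path (b) isobaric: W = P₁(V₂ − V₁) → W_b/(P₁V₁) = 1.402.
W_a / W_b = 0.8763 / 1.402 = 0.625.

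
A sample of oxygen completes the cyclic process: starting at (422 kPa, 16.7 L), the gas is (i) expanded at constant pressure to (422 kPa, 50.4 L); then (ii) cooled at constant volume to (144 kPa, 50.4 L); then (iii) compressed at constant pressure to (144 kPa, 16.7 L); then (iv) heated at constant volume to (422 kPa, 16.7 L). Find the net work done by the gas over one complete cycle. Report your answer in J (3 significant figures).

Constant-volume legs do no work.
W(i) = (422)(50.4 − 16.7) = 14221 J; W(iii) = (144)(16.7 − 50.4) = -4853 J.
W_net = 14221 − 4853 = 9369 J (the clockwise enclosed area).

W_net ≈ 9370 J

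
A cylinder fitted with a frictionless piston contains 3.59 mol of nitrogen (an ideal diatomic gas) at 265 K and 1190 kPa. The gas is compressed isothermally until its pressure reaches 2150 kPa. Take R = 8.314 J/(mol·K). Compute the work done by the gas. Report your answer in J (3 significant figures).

W ≈ -4680 J

Isothermal process: W = nRT ln(V₂/V₁) = nRT ln(P₁/P₂).
W = (3.59)(8.314)(265) × ln(1190/2150)
  = 7910 × ln(0.5535) = 7910 × -0.5915
W_by_gas = -4679 J.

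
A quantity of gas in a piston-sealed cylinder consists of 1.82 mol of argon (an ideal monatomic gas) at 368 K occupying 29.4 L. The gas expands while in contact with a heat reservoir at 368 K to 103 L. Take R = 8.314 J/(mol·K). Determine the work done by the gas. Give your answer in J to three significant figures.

Isothermal: W = nRT ln(V₂/V₁).
W = (1.82)(8.314)(368) × ln(103/29.4)
  = 5568 × 1.254
W_by_gas = 6981 J.

W ≈ 6980 J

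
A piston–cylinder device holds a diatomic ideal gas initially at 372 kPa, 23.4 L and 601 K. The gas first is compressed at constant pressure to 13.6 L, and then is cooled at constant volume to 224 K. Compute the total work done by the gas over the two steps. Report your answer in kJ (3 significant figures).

Step 1 (isobaric): W = PΔV = (372 kPa)(13.6 − 23.4 L) = -3646 J.
Step 2 (isochoric): W = 0 (constant volume).
W_total = -3646 + 0 = -3646 J.

W_total ≈ -3.65 kJ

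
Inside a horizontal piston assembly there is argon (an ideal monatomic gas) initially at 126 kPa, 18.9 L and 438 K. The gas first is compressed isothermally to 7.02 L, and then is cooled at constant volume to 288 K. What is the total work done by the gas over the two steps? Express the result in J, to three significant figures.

Step 1 (isothermal): W = P₁V₁ ln(V₂/V₁) = (2381) ln(7.02/18.9) = -2359 J.
Step 2 (isochoric): W = 0 (constant volume).
W_total = -2359 + 0 = -2359 J.

W_total ≈ -2360 J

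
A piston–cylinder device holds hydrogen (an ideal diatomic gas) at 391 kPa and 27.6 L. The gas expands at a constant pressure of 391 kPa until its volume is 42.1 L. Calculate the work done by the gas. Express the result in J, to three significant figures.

Isobaric: W = P ΔV.
W = (391 kPa)(42.1 − 27.6 L) = (391)(14.5) = 5670 J.

W ≈ 5670 J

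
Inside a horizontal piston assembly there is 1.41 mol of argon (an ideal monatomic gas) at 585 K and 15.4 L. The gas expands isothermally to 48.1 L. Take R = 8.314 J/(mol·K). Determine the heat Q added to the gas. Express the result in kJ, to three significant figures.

Q ≈ 7.81 kJ

Isothermal ⇒ ΔU = 0, so Q = W = nRT ln(V₂/V₁).
Q = (1.41)(8.314)(585) ln(48.1/15.4) = 6858 × 1.139 = 7810 J.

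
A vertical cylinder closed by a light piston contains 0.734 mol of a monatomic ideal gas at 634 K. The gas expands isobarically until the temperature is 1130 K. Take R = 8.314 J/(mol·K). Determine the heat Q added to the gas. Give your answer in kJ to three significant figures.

Q ≈ 7.57 kJ

Isobaric: W = nRΔT = (0.734)(8.314)(496) = 3027 J.
ΔU = nCᵥΔT with Cᵥ = 3R/2: ΔU = (0.734)(12.47)(496) = 4540 J.
Q = ΔU + W = 4540 + 3027 = 7567 J.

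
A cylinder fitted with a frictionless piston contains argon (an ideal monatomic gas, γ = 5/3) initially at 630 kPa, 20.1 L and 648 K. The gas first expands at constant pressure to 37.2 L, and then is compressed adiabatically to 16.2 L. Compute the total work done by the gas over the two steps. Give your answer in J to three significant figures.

W_total ≈ -15300 J

Step 1 (isobaric): W = PΔV = (630 kPa)(37.2 − 20.1 L) = 10773 J.
After step 1: P = 630 kPa, V = 37.2 L, T = 1199 K.
Step 2 (adiabatic): W = (P₁V₁ − P₂V₂)/(γ−1) = (23436 − 40791)/0.667 = -26033 J.
W_total = 10773 − 26033 = -15260 J.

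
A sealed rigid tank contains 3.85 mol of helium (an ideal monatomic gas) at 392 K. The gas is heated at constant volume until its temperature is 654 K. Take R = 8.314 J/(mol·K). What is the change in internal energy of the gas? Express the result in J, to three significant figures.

ΔU ≈ 12600 J

Constant volume ⇒ W = 0, so Q = ΔU = nCᵥΔT with Cᵥ = 3R/2 = 12.47 J/(mol·K).
ΔU = (3.85)(12.47)(654 − 392) = 12579 J.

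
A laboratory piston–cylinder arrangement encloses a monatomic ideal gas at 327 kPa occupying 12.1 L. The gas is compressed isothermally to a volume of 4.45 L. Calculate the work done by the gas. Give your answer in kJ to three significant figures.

Isothermal: W = nRT ln(V₂/V₁) = P₁V₁ ln(V₂/V₁).
P₁V₁ = (327 kPa)(12.1 L) = 3957 J.
W = 3957 × ln(4.45/12.1) = 3957 × -1
W_by_gas = -3958 J.

W ≈ -3.96 kJ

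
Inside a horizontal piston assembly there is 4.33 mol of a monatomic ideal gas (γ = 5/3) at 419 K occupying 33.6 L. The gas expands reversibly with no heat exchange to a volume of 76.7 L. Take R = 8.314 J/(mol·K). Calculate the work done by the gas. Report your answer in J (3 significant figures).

Adiabatic: TV^(γ−1) = const with γ = 5/3.
T₂ = T₁ (V₁/V₂)^(γ−1) = 419 × (33.6/76.7)^0.667 = 419 × 0.5768 = 241.7 K.
W_by = nCᵥ(T₁ − T₂) = (4.33)(12.47)(419 − 241.7) = 9575 J.

W ≈ 9580 J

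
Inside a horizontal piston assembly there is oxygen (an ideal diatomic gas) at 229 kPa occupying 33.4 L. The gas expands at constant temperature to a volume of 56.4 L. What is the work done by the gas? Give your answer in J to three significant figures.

Isothermal: W = nRT ln(V₂/V₁) = P₁V₁ ln(V₂/V₁).
P₁V₁ = (229 kPa)(33.4 L) = 7649 J.
W = 7649 × ln(56.4/33.4) = 7649 × 0.5239
W_by_gas = 4007 J.

W ≈ 4010 J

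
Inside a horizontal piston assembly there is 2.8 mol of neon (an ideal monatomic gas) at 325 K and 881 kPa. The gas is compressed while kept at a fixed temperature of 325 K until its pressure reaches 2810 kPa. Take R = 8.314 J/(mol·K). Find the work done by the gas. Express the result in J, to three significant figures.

W ≈ -8780 J

Isothermal process: W = nRT ln(V₂/V₁) = nRT ln(P₁/P₂).
W = (2.8)(8.314)(325) × ln(881/2810)
  = 7566 × ln(0.3135) = 7566 × -1.16
W_by_gas = -8775 J.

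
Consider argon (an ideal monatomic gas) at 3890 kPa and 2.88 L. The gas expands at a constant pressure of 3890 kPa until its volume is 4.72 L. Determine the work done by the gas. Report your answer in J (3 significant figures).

Isobaric: W = P ΔV.
W = (3890 kPa)(4.72 − 2.88 L) = (3890)(1.84) = 7158 J.

W ≈ 7160 J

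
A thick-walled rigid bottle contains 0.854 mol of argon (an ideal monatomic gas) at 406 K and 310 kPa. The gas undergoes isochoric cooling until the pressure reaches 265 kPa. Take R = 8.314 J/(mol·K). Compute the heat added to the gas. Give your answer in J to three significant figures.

Q ≈ -628 J

Constant volume ⇒ W = 0, so Q = ΔU = nCᵥΔT with Cᵥ = 3R/2 = 12.47 J/(mol·K).
At constant V, T₂/T₁ = P₂/P₁ ⇒ ΔT = T₁(P₂/P₁ − 1) = 406·(265/310 − 1) = -58.94 K.
ΔU = (0.854)(12.47)(-58.94) = -627.7 J.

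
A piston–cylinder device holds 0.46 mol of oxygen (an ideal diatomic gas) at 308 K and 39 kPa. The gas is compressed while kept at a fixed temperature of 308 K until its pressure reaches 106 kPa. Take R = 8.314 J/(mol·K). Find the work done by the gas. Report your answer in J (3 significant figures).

W ≈ -1180 J

Isothermal process: W = nRT ln(V₂/V₁) = nRT ln(P₁/P₂).
W = (0.46)(8.314)(308) × ln(39/106)
  = 1178 × ln(0.3679) = 1178 × -0.9999
W_by_gas = -1178 J.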